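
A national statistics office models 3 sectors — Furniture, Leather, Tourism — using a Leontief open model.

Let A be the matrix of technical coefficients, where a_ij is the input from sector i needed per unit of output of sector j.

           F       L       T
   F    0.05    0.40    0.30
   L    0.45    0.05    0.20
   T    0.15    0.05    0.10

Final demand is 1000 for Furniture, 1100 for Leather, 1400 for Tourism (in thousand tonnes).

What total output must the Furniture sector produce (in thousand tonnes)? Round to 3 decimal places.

x_F = 3053.086

I − A =
  [   0.95    -0.40    -0.30]
  [  -0.45     0.95    -0.20]
  [  -0.15    -0.05     0.90]
Cofactors of I−A, C_ij = (−1)^(i+j)·(minor ij) (rows/columns in the sector order above):
  C_11 = (0.95)(0.90) − (-0.20)(-0.05) = 0.8450
  C_12 = −[(-0.45)(0.90) − (-0.20)(-0.15)] = 0.4350
  C_13 = (-0.45)(-0.05) − (0.95)(-0.15) = 0.1650
  C_21 = −[(-0.40)(0.90) − (-0.30)(-0.05)] = 0.3750
  C_22 = (0.95)(0.90) − (-0.30)(-0.15) = 0.8100
  C_23 = −[(0.95)(-0.05) − (-0.40)(-0.15)] = 0.1075
  C_31 = (-0.40)(-0.20) − (-0.30)(0.95) = 0.3650
  C_32 = −[(0.95)(-0.20) − (-0.30)(-0.45)] = 0.3250
  C_33 = (0.95)(0.95) − (-0.40)(-0.45) = 0.7225
det(I−A) = Σ_j (I−A)_1j·C_1j = (0.95)(0.8450) + (-0.40)(0.4350) + (-0.30)(0.1650) = 0.57925
adj(I−A) = Cᵀ =
  [ 0.8450   0.3750   0.3650]
  [ 0.4350   0.8100   0.3250]
  [ 0.1650   0.1075   0.7225]
(I − A)⁻¹ = adj(I−A) / det(I−A) ≈
  [   1.4588     0.6474     0.6301]
  [   0.7510     1.3984     0.5611]
  [   0.2849     0.1856     1.2473]
x = (I − A)⁻¹ d = adj(I−A)·d / det(I−A), with det(I−A) = 0.57925:
  x_F = (0.8450·1000 + 0.3750·1100 + 0.3650·1400) / 0.57925 = 1768.50 / 0.57925 ≈ 3053.086
  x_L = (0.4350·1000 + 0.8100·1100 + 0.3250·1400) / 0.57925 = 1781.00 / 0.57925 ≈ 3074.666
  x_T = (0.1650·1000 + 0.1075·1100 + 0.7225·1400) / 0.57925 = 1294.75 / 0.57925 ≈ 2235.218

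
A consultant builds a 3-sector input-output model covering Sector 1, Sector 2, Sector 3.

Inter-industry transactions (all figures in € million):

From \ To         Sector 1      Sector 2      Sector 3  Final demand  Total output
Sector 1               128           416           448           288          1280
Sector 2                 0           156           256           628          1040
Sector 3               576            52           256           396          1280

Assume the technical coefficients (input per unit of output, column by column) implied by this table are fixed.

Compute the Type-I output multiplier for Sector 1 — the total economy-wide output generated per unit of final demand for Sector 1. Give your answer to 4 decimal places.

m_1 = 2.6378

Technical coefficients a_ij = z_ij / X_j:
  a_11 = 128/1280 = 0.10, a_21 = 0/1280 = 0.00, a_31 = 576/1280 = 0.45
  a_12 = 416/1040 = 0.40, a_22 = 156/1040 = 0.15, a_32 = 52/1040 = 0.05
  a_13 = 448/1280 = 0.35, a_23 = 256/1280 = 0.20, a_33 = 256/1280 = 0.20
I − A =
  [   0.90    -0.40    -0.35]
  [   0.00     0.85    -0.20]
  [  -0.45    -0.05     0.80]
Cofactors of I−A, C_ij = (−1)^(i+j)·(minor ij) (rows/columns in the sector order above):
  C_11 = (0.85)(0.80) − (-0.20)(-0.05) = 0.6700
  C_12 = −[(0.00)(0.80) − (-0.20)(-0.45)] = 0.0900
  C_13 = (0.00)(-0.05) − (0.85)(-0.45) = 0.3825
  C_21 = −[(-0.40)(0.80) − (-0.35)(-0.05)] = 0.3375
  C_22 = (0.90)(0.80) − (-0.35)(-0.45) = 0.5625
  C_23 = −[(0.90)(-0.05) − (-0.40)(-0.45)] = 0.2250
  C_31 = (-0.40)(-0.20) − (-0.35)(0.85) = 0.3775
  C_32 = −[(0.90)(-0.20) − (-0.35)(0.00)] = 0.1800
  C_33 = (0.90)(0.85) − (-0.40)(0.00) = 0.7650
det(I−A) = Σ_j (I−A)_1j·C_1j = (0.90)(0.6700) + (-0.40)(0.0900) + (-0.35)(0.3825) = 0.433125
adj(I−A) = Cᵀ =
  [ 0.6700   0.3375   0.3775]
  [ 0.0900   0.5625   0.1800]
  [ 0.3825   0.2250   0.7650]
(I − A)⁻¹ = adj(I−A) / det(I−A) ≈
  [   1.54690     0.77922     0.87157]
  [   0.20779     1.29870     0.41558]
  [   0.88312     0.51948     1.76623]
The output multiplier for sector j is the column-j sum of the Leontief inverse (I − A)⁻¹ = adj(I−A) / det(I−A).
Column 1 of adj(I−A): (0.6700, 0.0900, 0.3825); det(I−A) = 0.433125.
m_1 = (0.6700 + 0.0900 + 0.3825) / 0.433125 = 1.1425 / 0.433125 ≈ 2.6378.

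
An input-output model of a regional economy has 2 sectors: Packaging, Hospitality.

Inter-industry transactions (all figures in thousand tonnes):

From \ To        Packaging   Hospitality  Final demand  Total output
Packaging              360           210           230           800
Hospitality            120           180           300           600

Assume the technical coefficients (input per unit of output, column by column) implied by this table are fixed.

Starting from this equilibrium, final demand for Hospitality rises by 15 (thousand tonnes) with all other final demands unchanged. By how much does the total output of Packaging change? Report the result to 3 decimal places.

Δx_1 = 15.789

Technical coefficients a_ij = z_ij / X_j:
  a_11 = 360/800 = 0.45, a_21 = 120/800 = 0.15
  a_12 = 210/600 = 0.35, a_22 = 180/600 = 0.30
I − A =
  [   0.55    -0.35]
  [  -0.15     0.70]
det(I−A) = (0.55)(0.70) − (-0.35)(-0.15) = 0.3325
adj(I−A) = [[0.70, 0.35], [0.15, 0.55]]
(I − A)⁻¹ = adj(I−A) / det(I−A) ≈
  [   2.1053     1.0526]
  [   0.4511     1.6541]
Δx = (I − A)⁻¹ Δd with Δd having +15 in the Hospitality component and 0 elsewhere.
So Δx_1 = L_12 · (+15), where L_12 = adj(I−A)_12 / det(I−A) = 0.35 / 0.3325.
Δx_1 = 0.35 × (+15) / 0.3325 = 5.25 / 0.3325 ≈ 15.789.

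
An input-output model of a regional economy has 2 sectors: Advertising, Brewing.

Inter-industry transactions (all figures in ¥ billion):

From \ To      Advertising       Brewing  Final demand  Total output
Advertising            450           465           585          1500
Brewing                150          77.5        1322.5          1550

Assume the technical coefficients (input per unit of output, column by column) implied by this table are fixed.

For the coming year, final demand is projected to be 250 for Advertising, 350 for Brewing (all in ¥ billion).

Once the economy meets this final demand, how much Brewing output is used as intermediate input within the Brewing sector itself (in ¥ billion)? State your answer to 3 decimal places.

z_22 = 21.260

Technical coefficients a_ij = z_ij / X_j:
  a_11 = 450/1500 = 0.30, a_21 = 150/1500 = 0.10
  a_12 = 465/1550 = 0.30, a_22 = 77.5/1550 = 0.05
I − A =
  [   0.70    -0.30]
  [  -0.10     0.95]
det(I−A) = (0.70)(0.95) − (-0.30)(-0.10) = 0.6350
adj(I−A) = [[0.95, 0.30], [0.10, 0.70]]
(I − A)⁻¹ = adj(I−A) / det(I−A) ≈
  [   1.4961     0.4724]
  [   0.1575     1.1024]
First solve x = (I − A)⁻¹ d = adj(I−A)·d / det(I−A); in particular x_2 = (0.10·250 + 0.70·350) / 0.6350 = 270.00 / 0.6350 ≈ 425.19685.
Intermediate flow from 2 to 2: z_22 = a_22 · x_2 = 0.05 × 270.00 / 0.6350 = 13.50 / 0.6350 ≈ 21.260.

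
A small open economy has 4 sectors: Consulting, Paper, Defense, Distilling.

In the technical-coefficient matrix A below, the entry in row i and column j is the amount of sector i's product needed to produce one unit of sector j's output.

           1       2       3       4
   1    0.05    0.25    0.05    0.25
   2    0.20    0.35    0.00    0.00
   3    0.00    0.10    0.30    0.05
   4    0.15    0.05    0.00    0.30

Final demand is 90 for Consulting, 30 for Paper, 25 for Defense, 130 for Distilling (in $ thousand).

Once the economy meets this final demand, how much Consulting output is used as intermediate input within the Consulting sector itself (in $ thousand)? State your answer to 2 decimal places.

z_11 = 9.35

I − A =
  [   0.95    -0.25    -0.05    -0.25]
  [  -0.20     0.65     0.00     0.00]
  [   0.00    -0.10     0.70    -0.05]
  [  -0.15    -0.05     0.00     0.70]
Compute the cofactors C_ij = (−1)^(i+j)·(3×3 minor ij) of I−A; the adjugate is their transpose:
adj(I−A) = Cᵀ =
  [ 0.318500   0.134875   0.022750   0.115375]
  [ 0.098000   0.438875   0.007000   0.035500]
  [ 0.019375   0.067000   0.370375   0.033375]
  [ 0.075250   0.060250   0.005375   0.396250]
det(I−A) = Σ_j (I−A)_1j·C_1j = (0.95)(0.318500) + (-0.25)(0.098000) + (-0.05)(0.019375) + (-0.25)(0.075250) = 0.25829375
(I − A)⁻¹ = adj(I−A) / det(I−A) ≈
  [   1.2331     0.5222     0.0881     0.4467]
  [   0.3794     1.6991     0.0271     0.1374]
  [   0.0750     0.2594     1.4339     0.1292]
  [   0.2913     0.2333     0.0208     1.5341]
First solve x = (I − A)⁻¹ d = adj(I−A)·d / det(I−A); in particular x_1 = (0.318500·90 + 0.134875·30 + 0.022750·25 + 0.115375·130) / 0.25829375 = 48.27875 / 0.25829375 ≈ 186.9141.
Intermediate flow from 1 to 1: z_11 = a_11 · x_1 = 0.05 × 48.27875 / 0.25829375 = 2.4139375 / 0.25829375 ≈ 9.35.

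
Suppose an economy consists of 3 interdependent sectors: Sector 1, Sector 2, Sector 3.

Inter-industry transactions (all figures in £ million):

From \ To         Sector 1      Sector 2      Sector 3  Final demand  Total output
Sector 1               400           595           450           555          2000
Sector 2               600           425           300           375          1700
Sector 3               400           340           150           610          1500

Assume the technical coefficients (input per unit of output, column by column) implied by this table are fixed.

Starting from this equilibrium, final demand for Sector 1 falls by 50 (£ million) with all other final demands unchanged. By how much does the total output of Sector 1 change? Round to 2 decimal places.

Technical coefficients a_ij = z_ij / X_j:
  a_11 = 400/2000 = 0.20, a_21 = 600/2000 = 0.30, a_31 = 400/2000 = 0.20
  a_12 = 595/1700 = 0.35, a_22 = 425/1700 = 0.25, a_32 = 340/1700 = 0.20
  a_13 = 450/1500 = 0.30, a_23 = 300/1500 = 0.20, a_33 = 150/1500 = 0.10
I − A =
  [   0.80    -0.35    -0.30]
  [  -0.30     0.75    -0.20]
  [  -0.20    -0.20     0.90]
Cofactors of I−A, C_ij = (−1)^(i+j)·(minor ij) (rows/columns in the sector order above):
  C_11 = (0.75)(0.90) − (-0.20)(-0.20) = 0.6350
  C_12 = −[(-0.30)(0.90) − (-0.20)(-0.20)] = 0.3100
  C_13 = (-0.30)(-0.20) − (0.75)(-0.20) = 0.2100
  C_21 = −[(-0.35)(0.90) − (-0.30)(-0.20)] = 0.3750
  C_22 = (0.80)(0.90) − (-0.30)(-0.20) = 0.6600
  C_23 = −[(0.80)(-0.20) − (-0.35)(-0.20)] = 0.2300
  C_31 = (-0.35)(-0.20) − (-0.30)(0.75) = 0.2950
  C_32 = −[(0.80)(-0.20) − (-0.30)(-0.30)] = 0.2500
  C_33 = (0.80)(0.75) − (-0.35)(-0.30) = 0.4950
det(I−A) = Σ_j (I−A)_1j·C_1j = (0.80)(0.6350) + (-0.35)(0.3100) + (-0.30)(0.2100) = 0.3365
adj(I−A) = Cᵀ =
  [ 0.6350   0.3750   0.2950]
  [ 0.3100   0.6600   0.2500]
  [ 0.2100   0.2300   0.4950]
(I − A)⁻¹ = adj(I−A) / det(I−A) ≈
  [   1.8871     1.1144     0.8767]
  [   0.9212     1.9614     0.7429]
  [   0.6241     0.6835     1.4710]
Δx = (I − A)⁻¹ Δd with Δd having -50 in the Sector 1 component and 0 elsewhere.
So Δx_1 = L_11 · (-50), where L_11 = adj(I−A)_11 / det(I−A) = 0.6350 / 0.3365.
Δx_1 = 0.6350 × (-50) / 0.3365 = -31.75 / 0.3365 ≈ -94.35.

Δx_1 = -94.35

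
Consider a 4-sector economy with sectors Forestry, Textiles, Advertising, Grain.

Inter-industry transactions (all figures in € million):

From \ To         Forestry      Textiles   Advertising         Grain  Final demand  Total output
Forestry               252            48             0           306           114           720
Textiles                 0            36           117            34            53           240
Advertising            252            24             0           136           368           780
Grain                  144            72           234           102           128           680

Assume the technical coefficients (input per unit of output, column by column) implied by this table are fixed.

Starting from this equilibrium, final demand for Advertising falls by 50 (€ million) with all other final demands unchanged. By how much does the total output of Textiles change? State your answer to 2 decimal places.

Technical coefficients a_ij = z_ij / X_j:
  a_11 = 252/720 = 0.35, a_21 = 0/720 = 0.00, a_31 = 252/720 = 0.35, a_41 = 144/720 = 0.20
  a_12 = 48/240 = 0.20, a_22 = 36/240 = 0.15, a_32 = 24/240 = 0.10, a_42 = 72/240 = 0.30
  a_13 = 0/780 = 0.00, a_23 = 117/780 = 0.15, a_33 = 0/780 = 0.00, a_43 = 234/780 = 0.30
  a_14 = 306/680 = 0.45, a_24 = 34/680 = 0.05, a_34 = 136/680 = 0.20, a_44 = 102/680 = 0.15
I − A =
  [   0.65    -0.20     0.00    -0.45]
  [   0.00     0.85    -0.15    -0.05]
  [  -0.35    -0.10     1.00    -0.20]
  [  -0.20    -0.30    -0.30     0.85]
Compute the cofactors C_ij = (−1)^(i+j)·(3×3 minor ij) of I−A; the adjugate is their transpose:
adj(I−A) = Cᵀ =
  [ 0.633250   0.306500   0.163500   0.391750]
  [ 0.065875   0.376250   0.079125   0.075625]
  [ 0.282625   0.200000   0.381375   0.251125]
  [ 0.272000   0.275500   0.201000   0.532250]
det(I−A) = Σ_j (I−A)_1j·C_1j = (0.65)(0.633250) + (-0.20)(0.065875) + (0.00)(0.282625) + (-0.45)(0.272000) = 0.2760375
(I − A)⁻¹ = adj(I−A) / det(I−A) ≈
  [   2.2941     1.1104     0.5923     1.4192]
  [   0.2386     1.3630     0.2866     0.2740]
  [   1.0239     0.7245     1.3816     0.9097]
  [   0.9854     0.9981     0.7282     1.9282]
Δx = (I − A)⁻¹ Δd with Δd having -50 in the Advertising component and 0 elsewhere.
So Δx_2 = L_23 · (-50), where L_23 = adj(I−A)_23 / det(I−A) = 0.079125 / 0.2760375.
Δx_2 = 0.079125 × (-50) / 0.2760375 = -3.95625 / 0.2760375 ≈ -14.33.

Δx_2 = -14.33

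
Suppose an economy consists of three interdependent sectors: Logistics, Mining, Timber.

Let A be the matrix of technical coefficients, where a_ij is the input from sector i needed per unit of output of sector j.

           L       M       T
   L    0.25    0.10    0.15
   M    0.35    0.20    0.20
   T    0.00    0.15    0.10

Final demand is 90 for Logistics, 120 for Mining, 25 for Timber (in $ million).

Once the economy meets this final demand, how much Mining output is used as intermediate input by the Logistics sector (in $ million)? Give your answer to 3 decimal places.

z_ML = 57.903

I − A =
  [   0.75    -0.10    -0.15]
  [  -0.35     0.80    -0.20]
  [   0.00    -0.15     0.90]
Cofactors of I−A, C_ij = (−1)^(i+j)·(minor ij) (rows/columns in the sector order above):
  C_11 = (0.80)(0.90) − (-0.20)(-0.15) = 0.6900
  C_12 = −[(-0.35)(0.90) − (-0.20)(0.00)] = 0.3150
  C_13 = (-0.35)(-0.15) − (0.80)(0.00) = 0.0525
  C_21 = −[(-0.10)(0.90) − (-0.15)(-0.15)] = 0.1125
  C_22 = (0.75)(0.90) − (-0.15)(0.00) = 0.6750
  C_23 = −[(0.75)(-0.15) − (-0.10)(0.00)] = 0.1125
  C_31 = (-0.10)(-0.20) − (-0.15)(0.80) = 0.1400
  C_32 = −[(0.75)(-0.20) − (-0.15)(-0.35)] = 0.2025
  C_33 = (0.75)(0.80) − (-0.10)(-0.35) = 0.5650
det(I−A) = Σ_j (I−A)_1j·C_1j = (0.75)(0.6900) + (-0.10)(0.3150) + (-0.15)(0.0525) = 0.478125
adj(I−A) = Cᵀ =
  [ 0.6900   0.1125   0.1400]
  [ 0.3150   0.6750   0.2025]
  [ 0.0525   0.1125   0.5650]
(I − A)⁻¹ = adj(I−A) / det(I−A) ≈
  [   1.4431     0.2353     0.2928]
  [   0.6588     1.4118     0.4235]
  [   0.1098     0.2353     1.1817]
First solve x = (I − A)⁻¹ d = adj(I−A)·d / det(I−A); in particular x_L = (0.6900·90 + 0.1125·120 + 0.1400·25) / 0.478125 = 79.10 / 0.478125 ≈ 165.43791.
Intermediate flow from M to L: z_ML = a_ML · x_L = 0.35 × 79.10 / 0.478125 = 27.685 / 0.478125 ≈ 57.903.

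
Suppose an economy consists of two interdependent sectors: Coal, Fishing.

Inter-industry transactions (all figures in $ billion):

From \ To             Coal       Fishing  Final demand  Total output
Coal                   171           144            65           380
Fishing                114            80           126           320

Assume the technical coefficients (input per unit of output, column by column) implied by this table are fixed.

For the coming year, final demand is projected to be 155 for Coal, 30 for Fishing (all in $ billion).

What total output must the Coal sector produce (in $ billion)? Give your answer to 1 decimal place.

Technical coefficients a_ij = z_ij / X_j:
  a_CC = 171/380 = 0.45, a_FC = 114/380 = 0.30
  a_CF = 144/320 = 0.45, a_FF = 80/320 = 0.25
I − A =
  [   0.55    -0.45]
  [  -0.30     0.75]
det(I−A) = (0.55)(0.75) − (-0.45)(-0.30) = 0.2775
adj(I−A) = [[0.75, 0.45], [0.30, 0.55]]
(I − A)⁻¹ = adj(I−A) / det(I−A) ≈
  [   2.7027     1.6216]
  [   1.0811     1.9820]
x = (I − A)⁻¹ d = adj(I−A)·d / det(I−A), with det(I−A) = 0.2775:
  x_C = (0.75·155 + 0.45·30) / 0.2775 = 129.75 / 0.2775 ≈ 467.6
  x_F = (0.30·155 + 0.55·30) / 0.2775 = 63.00 / 0.2775 ≈ 227.0

x_C = 467.6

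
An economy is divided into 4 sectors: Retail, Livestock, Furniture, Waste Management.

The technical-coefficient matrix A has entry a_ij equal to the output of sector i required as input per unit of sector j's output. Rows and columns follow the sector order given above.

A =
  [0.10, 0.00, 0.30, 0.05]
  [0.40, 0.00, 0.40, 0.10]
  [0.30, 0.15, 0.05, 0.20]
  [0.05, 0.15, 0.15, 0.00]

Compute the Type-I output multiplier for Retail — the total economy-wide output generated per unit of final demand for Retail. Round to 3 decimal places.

I − A =
  [   0.90     0.00    -0.30    -0.05]
  [  -0.40     1.00    -0.40    -0.10]
  [  -0.30    -0.15     0.95    -0.20]
  [  -0.05    -0.15    -0.15     1.00]
Compute the cofactors C_ij = (−1)^(i+j)·(3×3 minor ij) of I−A; the adjugate is their transpose:
adj(I−A) = Cᵀ =
  [ 0.831500   0.062250   0.306000   0.109000]
  [ 0.501250   0.730375   0.497000   0.197500]
  [ 0.378250   0.163875   0.881000   0.211500]
  [ 0.173500   0.137250   0.222000   0.693000]
det(I−A) = Σ_j (I−A)_1j·C_1j = (0.90)(0.831500) + (0.00)(0.501250) + (-0.30)(0.378250) + (-0.05)(0.173500) = 0.6262
(I − A)⁻¹ = adj(I−A) / det(I−A) ≈
  [   1.3279     0.0994     0.4887     0.1741]
  [   0.8005     1.1664     0.7937     0.3154]
  [   0.6040     0.2617     1.4069     0.3378]
  [   0.2771     0.2192     0.3545     1.1067]
The output multiplier for sector j is the column-j sum of the Leontief inverse (I − A)⁻¹ = adj(I−A) / det(I−A).
Column R of adj(I−A): (0.831500, 0.501250, 0.378250, 0.173500); det(I−A) = 0.6262.
m_R = (0.831500 + 0.501250 + 0.378250 + 0.173500) / 0.6262 = 1.8845 / 0.6262 ≈ 3.009.

m_R = 3.009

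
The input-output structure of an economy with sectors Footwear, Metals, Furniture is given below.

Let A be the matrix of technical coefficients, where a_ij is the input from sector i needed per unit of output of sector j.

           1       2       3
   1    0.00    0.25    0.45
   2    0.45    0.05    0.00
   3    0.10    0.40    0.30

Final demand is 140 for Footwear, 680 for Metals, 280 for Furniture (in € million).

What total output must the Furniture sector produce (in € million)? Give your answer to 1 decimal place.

I − A =
  [   1.00    -0.25    -0.45]
  [  -0.45     0.95     0.00]
  [  -0.10    -0.40     0.70]
Cofactors of I−A, C_ij = (−1)^(i+j)·(minor ij) (rows/columns in the sector order above):
  C_11 = (0.95)(0.70) − (0.00)(-0.40) = 0.6650
  C_12 = −[(-0.45)(0.70) − (0.00)(-0.10)] = 0.3150
  C_13 = (-0.45)(-0.40) − (0.95)(-0.10) = 0.2750
  C_21 = −[(-0.25)(0.70) − (-0.45)(-0.40)] = 0.3550
  C_22 = (1.00)(0.70) − (-0.45)(-0.10) = 0.6550
  C_23 = −[(1.00)(-0.40) − (-0.25)(-0.10)] = 0.4250
  C_31 = (-0.25)(0.00) − (-0.45)(0.95) = 0.4275
  C_32 = −[(1.00)(0.00) − (-0.45)(-0.45)] = 0.2025
  C_33 = (1.00)(0.95) − (-0.25)(-0.45) = 0.8375
det(I−A) = Σ_j (I−A)_1j·C_1j = (1.00)(0.6650) + (-0.25)(0.3150) + (-0.45)(0.2750) = 0.4625
adj(I−A) = Cᵀ =
  [ 0.6650   0.3550   0.4275]
  [ 0.3150   0.6550   0.2025]
  [ 0.2750   0.4250   0.8375]
(I − A)⁻¹ = adj(I−A) / det(I−A) ≈
  [   1.4378     0.7676     0.9243]
  [   0.6811     1.4162     0.4378]
  [   0.5946     0.9189     1.8108]
x = (I − A)⁻¹ d = adj(I−A)·d / det(I−A), with det(I−A) = 0.4625:
  x_1 = (0.6650·140 + 0.3550·680 + 0.4275·280) / 0.4625 = 454.20 / 0.4625 ≈ 982.1
  x_2 = (0.3150·140 + 0.6550·680 + 0.2025·280) / 0.4625 = 546.20 / 0.4625 ≈ 1181.0
  x_3 = (0.2750·140 + 0.4250·680 + 0.8375·280) / 0.4625 = 562.00 / 0.4625 ≈ 1215.1

x_3 = 1215.1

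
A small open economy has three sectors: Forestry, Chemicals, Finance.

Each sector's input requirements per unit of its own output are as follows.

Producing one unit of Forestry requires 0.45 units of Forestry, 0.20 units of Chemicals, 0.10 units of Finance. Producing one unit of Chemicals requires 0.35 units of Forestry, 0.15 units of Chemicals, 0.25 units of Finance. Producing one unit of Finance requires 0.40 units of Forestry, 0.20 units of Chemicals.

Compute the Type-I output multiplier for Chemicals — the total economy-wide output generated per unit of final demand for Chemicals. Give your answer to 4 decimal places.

I − A =
  [   0.55    -0.35    -0.40]
  [  -0.20     0.85    -0.20]
  [  -0.10    -0.25     1.00]
Cofactors of I−A, C_ij = (−1)^(i+j)·(minor ij) (rows/columns in the sector order above):
  C_11 = (0.85)(1.00) − (-0.20)(-0.25) = 0.8000
  C_12 = −[(-0.20)(1.00) − (-0.20)(-0.10)] = 0.2200
  C_13 = (-0.20)(-0.25) − (0.85)(-0.10) = 0.1350
  C_21 = −[(-0.35)(1.00) − (-0.40)(-0.25)] = 0.4500
  C_22 = (0.55)(1.00) − (-0.40)(-0.10) = 0.5100
  C_23 = −[(0.55)(-0.25) − (-0.35)(-0.10)] = 0.1725
  C_31 = (-0.35)(-0.20) − (-0.40)(0.85) = 0.4100
  C_32 = −[(0.55)(-0.20) − (-0.40)(-0.20)] = 0.1900
  C_33 = (0.55)(0.85) − (-0.35)(-0.20) = 0.3975
det(I−A) = Σ_j (I−A)_1j·C_1j = (0.55)(0.8000) + (-0.35)(0.2200) + (-0.40)(0.1350) = 0.3090
adj(I−A) = Cᵀ =
  [ 0.8000   0.4500   0.4100]
  [ 0.2200   0.5100   0.1900]
  [ 0.1350   0.1725   0.3975]
(I − A)⁻¹ = adj(I−A) / det(I−A) ≈
  [   2.58900     1.45631     1.32686]
  [   0.71197     1.65049     0.61489]
  [   0.43689     0.55825     1.28641]
The output multiplier for sector j is the column-j sum of the Leontief inverse (I − A)⁻¹ = adj(I−A) / det(I−A).
Column 2 of adj(I−A): (0.4500, 0.5100, 0.1725); det(I−A) = 0.3090.
m_2 = (0.4500 + 0.5100 + 0.1725) / 0.3090 = 1.1325 / 0.3090 ≈ 3.6650.

m_2 = 3.6650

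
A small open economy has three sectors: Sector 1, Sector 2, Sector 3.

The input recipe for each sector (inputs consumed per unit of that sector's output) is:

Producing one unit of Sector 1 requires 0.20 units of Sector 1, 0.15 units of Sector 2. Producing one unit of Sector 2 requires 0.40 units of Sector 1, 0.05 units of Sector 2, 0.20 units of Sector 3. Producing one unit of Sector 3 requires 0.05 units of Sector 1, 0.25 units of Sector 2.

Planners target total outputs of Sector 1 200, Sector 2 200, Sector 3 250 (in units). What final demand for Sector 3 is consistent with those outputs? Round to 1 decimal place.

d_3 = 210.0

I − A =
  [   0.80    -0.40    -0.05]
  [  -0.15     0.95    -0.25]
  [   0.00    -0.20     1.00]
d = (I − A) x:
  d_1 = (+0.80)·200 + (-0.40)·200 + (-0.05)·250 = 67.5
  d_2 = (-0.15)·200 + (+0.95)·200 + (-0.25)·250 = 97.5
  d_3 = (+0.00)·200 + (-0.20)·200 + (+1.00)·250 = 210.0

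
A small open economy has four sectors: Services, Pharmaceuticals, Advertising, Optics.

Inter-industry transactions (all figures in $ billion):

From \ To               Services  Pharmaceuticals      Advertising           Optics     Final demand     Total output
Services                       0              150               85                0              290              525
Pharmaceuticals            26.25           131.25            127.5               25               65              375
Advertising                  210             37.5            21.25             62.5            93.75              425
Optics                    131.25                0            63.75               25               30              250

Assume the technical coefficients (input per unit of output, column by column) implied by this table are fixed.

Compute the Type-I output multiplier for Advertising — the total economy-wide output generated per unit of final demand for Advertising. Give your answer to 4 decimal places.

Technical coefficients a_ij = z_ij / X_j:
  a_11 = 0/525 = 0.00, a_21 = 26.25/525 = 0.05, a_31 = 210/525 = 0.40, a_41 = 131.25/525 = 0.25
  a_12 = 150/375 = 0.40, a_22 = 131.25/375 = 0.35, a_32 = 37.5/375 = 0.10, a_42 = 0/375 = 0.00
  a_13 = 85/425 = 0.20, a_23 = 127.5/425 = 0.30, a_33 = 21.25/425 = 0.05, a_43 = 63.75/425 = 0.15
  a_14 = 0/250 = 0.00, a_24 = 25/250 = 0.10, a_34 = 62.5/250 = 0.25, a_44 = 25/250 = 0.10
I − A =
  [   1.00    -0.40    -0.20     0.00]
  [  -0.05     0.65    -0.30    -0.10]
  [  -0.40    -0.10     0.95    -0.25]
  [  -0.25     0.00    -0.15     0.90]
Compute the cofactors C_ij = (−1)^(i+j)·(3×3 minor ij) of I−A; the adjugate is their transpose:
adj(I−A) = Cᵀ =
  [ 0.502875   0.345000   0.231000   0.102500]
  [ 0.197375   0.733000   0.299000   0.164500]
  [ 0.281625   0.259000   0.557000   0.183500]
  [ 0.186625   0.139000   0.157000   0.467500]
det(I−A) = Σ_j (I−A)_1j·C_1j = (1.00)(0.502875) + (-0.40)(0.197375) + (-0.20)(0.281625) + (0.00)(0.186625) = 0.3676
(I − A)⁻¹ = adj(I−A) / det(I−A) ≈
  [   1.36800     0.93852     0.62840     0.27884]
  [   0.53693     1.99402     0.81338     0.44750]
  [   0.76612     0.70457     1.51523     0.49918]
  [   0.50768     0.37813     0.42709     1.27176]
The output multiplier for sector j is the column-j sum of the Leontief inverse (I − A)⁻¹ = adj(I−A) / det(I−A).
Column 3 of adj(I−A): (0.231000, 0.299000, 0.557000, 0.157000); det(I−A) = 0.3676.
m_3 = (0.231000 + 0.299000 + 0.557000 + 0.157000) / 0.3676 = 1.244 / 0.3676 ≈ 3.3841.

m_3 = 3.3841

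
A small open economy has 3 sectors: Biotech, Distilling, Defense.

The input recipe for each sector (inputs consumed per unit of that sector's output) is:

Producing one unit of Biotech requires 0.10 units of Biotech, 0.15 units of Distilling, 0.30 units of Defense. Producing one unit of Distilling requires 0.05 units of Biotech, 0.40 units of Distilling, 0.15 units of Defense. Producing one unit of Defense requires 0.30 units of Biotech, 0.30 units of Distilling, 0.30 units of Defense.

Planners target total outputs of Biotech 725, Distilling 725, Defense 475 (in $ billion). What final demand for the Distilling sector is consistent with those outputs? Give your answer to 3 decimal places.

I − A =
  [   0.90    -0.05    -0.30]
  [  -0.15     0.60    -0.30]
  [  -0.30    -0.15     0.70]
d = (I − A) x:
  d_1 = (+0.90)·725 + (-0.05)·725 + (-0.30)·475 = 473.750
  d_2 = (-0.15)·725 + (+0.60)·725 + (-0.30)·475 = 183.750
  d_3 = (-0.30)·725 + (-0.15)·725 + (+0.70)·475 = 6.250

d_2 = 183.750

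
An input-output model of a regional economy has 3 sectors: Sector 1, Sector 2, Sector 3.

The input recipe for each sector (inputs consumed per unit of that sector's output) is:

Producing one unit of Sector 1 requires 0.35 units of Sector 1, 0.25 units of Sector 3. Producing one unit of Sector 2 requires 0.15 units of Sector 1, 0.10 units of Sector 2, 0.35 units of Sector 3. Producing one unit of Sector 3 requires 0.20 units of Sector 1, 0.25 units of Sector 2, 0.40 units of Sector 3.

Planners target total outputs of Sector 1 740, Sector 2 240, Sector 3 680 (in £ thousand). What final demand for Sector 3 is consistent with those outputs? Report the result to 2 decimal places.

d_3 = 139.00

I − A =
  [   0.65    -0.15    -0.20]
  [   0.00     0.90    -0.25]
  [  -0.25    -0.35     0.60]
d = (I − A) x:
  d_1 = (+0.65)·740 + (-0.15)·240 + (-0.20)·680 = 309.00
  d_2 = (+0.00)·740 + (+0.90)·240 + (-0.25)·680 = 46.00
  d_3 = (-0.25)·740 + (-0.35)·240 + (+0.60)·680 = 139.00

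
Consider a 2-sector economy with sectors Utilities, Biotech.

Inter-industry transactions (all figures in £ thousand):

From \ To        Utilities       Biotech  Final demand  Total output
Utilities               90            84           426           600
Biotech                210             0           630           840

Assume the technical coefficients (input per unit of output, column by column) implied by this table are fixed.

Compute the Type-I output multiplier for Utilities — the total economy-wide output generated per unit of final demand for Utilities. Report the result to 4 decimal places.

Technical coefficients a_ij = z_ij / X_j:
  a_UU = 90/600 = 0.15, a_BU = 210/600 = 0.35
  a_UB = 84/840 = 0.10, a_BB = 0/840 = 0.00
I − A =
  [   0.85    -0.10]
  [  -0.35     1.00]
det(I−A) = (0.85)(1.00) − (-0.10)(-0.35) = 0.8150
adj(I−A) = [[1.00, 0.10], [0.35, 0.85]]
(I − A)⁻¹ = adj(I−A) / det(I−A) ≈
  [   1.22699     0.12270]
  [   0.42945     1.04294]
The output multiplier for sector j is the column-j sum of the Leontief inverse (I − A)⁻¹ = adj(I−A) / det(I−A).
Column U of adj(I−A): (1.00, 0.35); det(I−A) = 0.8150.
m_U = (1.00 + 0.35) / 0.8150 = 1.35 / 0.8150 ≈ 1.6564.

m_U = 1.6564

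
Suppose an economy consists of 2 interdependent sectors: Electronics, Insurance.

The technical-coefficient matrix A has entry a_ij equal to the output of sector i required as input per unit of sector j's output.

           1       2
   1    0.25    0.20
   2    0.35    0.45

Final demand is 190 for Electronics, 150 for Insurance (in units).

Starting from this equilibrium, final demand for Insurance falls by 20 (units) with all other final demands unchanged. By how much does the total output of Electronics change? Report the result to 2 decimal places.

I − A =
  [   0.75    -0.20]
  [  -0.35     0.55]
det(I−A) = (0.75)(0.55) − (-0.20)(-0.35) = 0.3425
adj(I−A) = [[0.55, 0.20], [0.35, 0.75]]
(I − A)⁻¹ = adj(I−A) / det(I−A) ≈
  [   1.6058     0.5839]
  [   1.0219     2.1898]
Δx = (I − A)⁻¹ Δd with Δd having -20 in the Insurance component and 0 elsewhere.
So Δx_1 = L_12 · (-20), where L_12 = adj(I−A)_12 / det(I−A) = 0.20 / 0.3425.
Δx_1 = 0.20 × (-20) / 0.3425 = -4.00 / 0.3425 ≈ -11.68.

Δx_1 = -11.68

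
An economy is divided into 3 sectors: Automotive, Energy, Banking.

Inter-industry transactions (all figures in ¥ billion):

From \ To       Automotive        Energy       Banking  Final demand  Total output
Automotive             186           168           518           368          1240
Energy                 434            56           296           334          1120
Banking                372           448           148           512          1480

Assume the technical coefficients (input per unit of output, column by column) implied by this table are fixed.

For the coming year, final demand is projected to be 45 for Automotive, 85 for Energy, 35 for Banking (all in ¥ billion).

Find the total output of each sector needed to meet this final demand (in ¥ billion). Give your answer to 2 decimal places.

Technical coefficients a_ij = z_ij / X_j:
  a_11 = 186/1240 = 0.15, a_21 = 434/1240 = 0.35, a_31 = 372/1240 = 0.30
  a_12 = 168/1120 = 0.15, a_22 = 56/1120 = 0.05, a_32 = 448/1120 = 0.40
  a_13 = 518/1480 = 0.35, a_23 = 296/1480 = 0.20, a_33 = 148/1480 = 0.10
I − A =
  [   0.85    -0.15    -0.35]
  [  -0.35     0.95    -0.20]
  [  -0.30    -0.40     0.90]
Cofactors of I−A, C_ij = (−1)^(i+j)·(minor ij) (rows/columns in the sector order above):
  C_11 = (0.95)(0.90) − (-0.20)(-0.40) = 0.7750
  C_12 = −[(-0.35)(0.90) − (-0.20)(-0.30)] = 0.3750
  C_13 = (-0.35)(-0.40) − (0.95)(-0.30) = 0.4250
  C_21 = −[(-0.15)(0.90) − (-0.35)(-0.40)] = 0.2750
  C_22 = (0.85)(0.90) − (-0.35)(-0.30) = 0.6600
  C_23 = −[(0.85)(-0.40) − (-0.15)(-0.30)] = 0.3850
  C_31 = (-0.15)(-0.20) − (-0.35)(0.95) = 0.3625
  C_32 = −[(0.85)(-0.20) − (-0.35)(-0.35)] = 0.2925
  C_33 = (0.85)(0.95) − (-0.15)(-0.35) = 0.7550
det(I−A) = Σ_j (I−A)_1j·C_1j = (0.85)(0.7750) + (-0.15)(0.3750) + (-0.35)(0.4250) = 0.45375
adj(I−A) = Cᵀ =
  [ 0.7750   0.2750   0.3625]
  [ 0.3750   0.6600   0.2925]
  [ 0.4250   0.3850   0.7550]
(I − A)⁻¹ = adj(I−A) / det(I−A) ≈
  [   1.7080     0.6061     0.7989]
  [   0.8264     1.4545     0.6446]
  [   0.9366     0.8485     1.6639]
x = (I − A)⁻¹ d = adj(I−A)·d / det(I−A), with det(I−A) = 0.45375:
  x_1 = (0.7750·45 + 0.2750·85 + 0.3625·35) / 0.45375 = 70.9375 / 0.45375 ≈ 156.34
  x_2 = (0.3750·45 + 0.6600·85 + 0.2925·35) / 0.45375 = 83.2125 / 0.45375 ≈ 183.39
  x_3 = (0.4250·45 + 0.3850·85 + 0.7550·35) / 0.45375 = 78.275 / 0.45375 ≈ 172.51

x_1 = 156.34, x_2 = 183.39, x_3 = 172.51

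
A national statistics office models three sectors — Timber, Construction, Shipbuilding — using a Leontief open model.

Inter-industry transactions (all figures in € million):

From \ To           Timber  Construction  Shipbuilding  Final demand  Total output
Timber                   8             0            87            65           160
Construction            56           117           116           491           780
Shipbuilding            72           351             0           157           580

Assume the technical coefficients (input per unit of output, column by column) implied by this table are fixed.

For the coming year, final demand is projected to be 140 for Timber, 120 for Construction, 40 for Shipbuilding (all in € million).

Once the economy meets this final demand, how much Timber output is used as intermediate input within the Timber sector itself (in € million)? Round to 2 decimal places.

Technical coefficients a_ij = z_ij / X_j:
  a_11 = 8/160 = 0.05, a_21 = 56/160 = 0.35, a_31 = 72/160 = 0.45
  a_12 = 0/780 = 0.00, a_22 = 117/780 = 0.15, a_32 = 351/780 = 0.45
  a_13 = 87/580 = 0.15, a_23 = 116/580 = 0.20, a_33 = 0/580 = 0.00
I − A =
  [   0.95     0.00    -0.15]
  [  -0.35     0.85    -0.20]
  [  -0.45    -0.45     1.00]
Cofactors of I−A, C_ij = (−1)^(i+j)·(minor ij) (rows/columns in the sector order above):
  C_11 = (0.85)(1.00) − (-0.20)(-0.45) = 0.7600
  C_12 = −[(-0.35)(1.00) − (-0.20)(-0.45)] = 0.4400
  C_13 = (-0.35)(-0.45) − (0.85)(-0.45) = 0.5400
  C_21 = −[(0.00)(1.00) − (-0.15)(-0.45)] = 0.0675
  C_22 = (0.95)(1.00) − (-0.15)(-0.45) = 0.8825
  C_23 = −[(0.95)(-0.45) − (0.00)(-0.45)] = 0.4275
  C_31 = (0.00)(-0.20) − (-0.15)(0.85) = 0.1275
  C_32 = −[(0.95)(-0.20) − (-0.15)(-0.35)] = 0.2425
  C_33 = (0.95)(0.85) − (0.00)(-0.35) = 0.8075
det(I−A) = Σ_j (I−A)_1j·C_1j = (0.95)(0.7600) + (0.00)(0.4400) + (-0.15)(0.5400) = 0.6410
adj(I−A) = Cᵀ =
  [ 0.7600   0.0675   0.1275]
  [ 0.4400   0.8825   0.2425]
  [ 0.5400   0.4275   0.8075]
(I − A)⁻¹ = adj(I−A) / det(I−A) ≈
  [   1.1856     0.1053     0.1989]
  [   0.6864     1.3768     0.3783]
  [   0.8424     0.6669     1.2598]
First solve x = (I − A)⁻¹ d = adj(I−A)·d / det(I−A); in particular x_1 = (0.7600·140 + 0.0675·120 + 0.1275·40) / 0.6410 = 119.60 / 0.6410 ≈ 186.5835.
Intermediate flow from 1 to 1: z_11 = a_11 · x_1 = 0.05 × 119.60 / 0.6410 = 5.98 / 0.6410 ≈ 9.33.

z_11 = 9.33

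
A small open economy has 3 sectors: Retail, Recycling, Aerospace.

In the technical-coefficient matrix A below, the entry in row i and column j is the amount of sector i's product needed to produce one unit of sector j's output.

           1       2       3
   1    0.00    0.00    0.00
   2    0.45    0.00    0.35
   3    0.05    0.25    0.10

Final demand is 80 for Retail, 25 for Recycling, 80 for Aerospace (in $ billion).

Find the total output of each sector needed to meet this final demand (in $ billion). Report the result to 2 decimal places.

x_1 = 80.00, x_2 = 103.75, x_3 = 122.15

I − A =
  [   1.00     0.00     0.00]
  [  -0.45     1.00    -0.35]
  [  -0.05    -0.25     0.90]
Cofactors of I−A, C_ij = (−1)^(i+j)·(minor ij) (rows/columns in the sector order above):
  C_11 = (1.00)(0.90) − (-0.35)(-0.25) = 0.8125
  C_12 = −[(-0.45)(0.90) − (-0.35)(-0.05)] = 0.4225
  C_13 = (-0.45)(-0.25) − (1.00)(-0.05) = 0.1625
  C_21 = −[(0.00)(0.90) − (0.00)(-0.25)] = 0.0000
  C_22 = (1.00)(0.90) − (0.00)(-0.05) = 0.9000
  C_23 = −[(1.00)(-0.25) − (0.00)(-0.05)] = 0.2500
  C_31 = (0.00)(-0.35) − (0.00)(1.00) = 0.0000
  C_32 = −[(1.00)(-0.35) − (0.00)(-0.45)] = 0.3500
  C_33 = (1.00)(1.00) − (0.00)(-0.45) = 1.0000
det(I−A) = Σ_j (I−A)_1j·C_1j = (1.00)(0.8125) + (0.00)(0.4225) + (0.00)(0.1625) = 0.8125
adj(I−A) = Cᵀ =
  [ 0.8125   0.0000   0.0000]
  [ 0.4225   0.9000   0.3500]
  [ 0.1625   0.2500   1.0000]
(I − A)⁻¹ = adj(I−A) / det(I−A) ≈
  [   1.0000     0.0000     0.0000]
  [   0.5200     1.1077     0.4308]
  [   0.2000     0.3077     1.2308]
x = (I − A)⁻¹ d = adj(I−A)·d / det(I−A), with det(I−A) = 0.8125:
  x_1 = (0.8125·80 + 0.0000·25 + 0.0000·80) / 0.8125 = 65.00 / 0.8125 = 80.00
  x_2 = (0.4225·80 + 0.9000·25 + 0.3500·80) / 0.8125 = 84.30 / 0.8125 ≈ 103.75
  x_3 = (0.1625·80 + 0.2500·25 + 1.0000·80) / 0.8125 = 99.25 / 0.8125 ≈ 122.15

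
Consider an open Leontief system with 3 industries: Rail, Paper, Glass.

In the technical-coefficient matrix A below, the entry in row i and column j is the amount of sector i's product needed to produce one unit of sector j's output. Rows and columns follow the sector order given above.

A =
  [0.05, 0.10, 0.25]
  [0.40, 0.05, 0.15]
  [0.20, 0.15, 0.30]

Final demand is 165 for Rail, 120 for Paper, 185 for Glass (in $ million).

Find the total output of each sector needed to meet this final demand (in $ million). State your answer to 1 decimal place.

x_1 = 320.4, x_2 = 328.5, x_3 = 426.2

I − A =
  [   0.95    -0.10    -0.25]
  [  -0.40     0.95    -0.15]
  [  -0.20    -0.15     0.70]
Cofactors of I−A, C_ij = (−1)^(i+j)·(minor ij) (rows/columns in the sector order above):
  C_11 = (0.95)(0.70) − (-0.15)(-0.15) = 0.6425
  C_12 = −[(-0.40)(0.70) − (-0.15)(-0.20)] = 0.3100
  C_13 = (-0.40)(-0.15) − (0.95)(-0.20) = 0.2500
  C_21 = −[(-0.10)(0.70) − (-0.25)(-0.15)] = 0.1075
  C_22 = (0.95)(0.70) − (-0.25)(-0.20) = 0.6150
  C_23 = −[(0.95)(-0.15) − (-0.10)(-0.20)] = 0.1625
  C_31 = (-0.10)(-0.15) − (-0.25)(0.95) = 0.2525
  C_32 = −[(0.95)(-0.15) − (-0.25)(-0.40)] = 0.2425
  C_33 = (0.95)(0.95) − (-0.10)(-0.40) = 0.8625
det(I−A) = Σ_j (I−A)_1j·C_1j = (0.95)(0.6425) + (-0.10)(0.3100) + (-0.25)(0.2500) = 0.516875
adj(I−A) = Cᵀ =
  [ 0.6425   0.1075   0.2525]
  [ 0.3100   0.6150   0.2425]
  [ 0.2500   0.1625   0.8625]
(I − A)⁻¹ = adj(I−A) / det(I−A) ≈
  [   1.2430     0.2080     0.4885]
  [   0.5998     1.1898     0.4692]
  [   0.4837     0.3144     1.6687]
x = (I − A)⁻¹ d = adj(I−A)·d / det(I−A), with det(I−A) = 0.516875:
  x_1 = (0.6425·165 + 0.1075·120 + 0.2525·185) / 0.516875 = 165.625 / 0.516875 ≈ 320.4
  x_2 = (0.3100·165 + 0.6150·120 + 0.2425·185) / 0.516875 = 169.8125 / 0.516875 ≈ 328.5
  x_3 = (0.2500·165 + 0.1625·120 + 0.8625·185) / 0.516875 = 220.3125 / 0.516875 ≈ 426.2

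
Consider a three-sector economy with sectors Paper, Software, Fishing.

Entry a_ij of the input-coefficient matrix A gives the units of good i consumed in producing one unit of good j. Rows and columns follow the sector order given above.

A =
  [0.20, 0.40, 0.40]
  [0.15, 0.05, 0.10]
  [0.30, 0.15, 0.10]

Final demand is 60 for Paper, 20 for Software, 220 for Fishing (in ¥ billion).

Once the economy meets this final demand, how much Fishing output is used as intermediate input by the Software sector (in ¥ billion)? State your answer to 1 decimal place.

z_FS = 16.4

I − A =
  [   0.80    -0.40    -0.40]
  [  -0.15     0.95    -0.10]
  [  -0.30    -0.15     0.90]
Cofactors of I−A, C_ij = (−1)^(i+j)·(minor ij) (rows/columns in the sector order above):
  C_11 = (0.95)(0.90) − (-0.10)(-0.15) = 0.8400
  C_12 = −[(-0.15)(0.90) − (-0.10)(-0.30)] = 0.1650
  C_13 = (-0.15)(-0.15) − (0.95)(-0.30) = 0.3075
  C_21 = −[(-0.40)(0.90) − (-0.40)(-0.15)] = 0.4200
  C_22 = (0.80)(0.90) − (-0.40)(-0.30) = 0.6000
  C_23 = −[(0.80)(-0.15) − (-0.40)(-0.30)] = 0.2400
  C_31 = (-0.40)(-0.10) − (-0.40)(0.95) = 0.4200
  C_32 = −[(0.80)(-0.10) − (-0.40)(-0.15)] = 0.1400
  C_33 = (0.80)(0.95) − (-0.40)(-0.15) = 0.7000
det(I−A) = Σ_j (I−A)_1j·C_1j = (0.80)(0.8400) + (-0.40)(0.1650) + (-0.40)(0.3075) = 0.4830
adj(I−A) = Cᵀ =
  [ 0.8400   0.4200   0.4200]
  [ 0.1650   0.6000   0.1400]
  [ 0.3075   0.2400   0.7000]
(I − A)⁻¹ = adj(I−A) / det(I−A) ≈
  [   1.7391     0.8696     0.8696]
  [   0.3416     1.2422     0.2899]
  [   0.6366     0.4969     1.4493]
First solve x = (I − A)⁻¹ d = adj(I−A)·d / det(I−A); in particular x_S = (0.1650·60 + 0.6000·20 + 0.1400·220) / 0.4830 = 52.70 / 0.4830 ≈ 109.110.
Intermediate flow from F to S: z_FS = a_FS · x_S = 0.15 × 52.70 / 0.4830 = 7.905 / 0.4830 ≈ 16.4.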